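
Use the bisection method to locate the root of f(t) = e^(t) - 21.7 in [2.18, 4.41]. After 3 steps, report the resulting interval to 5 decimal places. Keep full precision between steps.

[3.01625, 3.29500]

f(2.180000) = -12.853694, f(4.410000) = 60.569464 (opposite signs)
step 1: m = 3.295000, f(m) = 5.277414 > 0 → root in [2.180000, 3.295000]
step 2: m = 2.737500, f(m) = -6.251684 < 0 → root in [2.737500, 3.295000]
step 3: m = 3.016250, f(m) = -1.285407 < 0 → root in [3.016250, 3.295000]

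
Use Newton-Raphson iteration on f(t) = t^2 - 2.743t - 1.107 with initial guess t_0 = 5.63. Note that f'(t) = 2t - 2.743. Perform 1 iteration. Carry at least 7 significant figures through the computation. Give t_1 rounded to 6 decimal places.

3.851579

t_0 = 5.630000: f = 15.146810, f' = 8.517000 → t_1 = 5.630000 - (15.146810)/(8.517000) = 3.851579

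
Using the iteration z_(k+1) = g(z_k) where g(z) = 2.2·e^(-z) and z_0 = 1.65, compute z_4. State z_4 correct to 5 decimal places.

1.30760

z_1 = g(1.650000) = 0.422510
z_2 = g(0.422510) = 1.441880
z_3 = g(1.441880) = 0.520262
z_4 = g(0.520262) = 1.307602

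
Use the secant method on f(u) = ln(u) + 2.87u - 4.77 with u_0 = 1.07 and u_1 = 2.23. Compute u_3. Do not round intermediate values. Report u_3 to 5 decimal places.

1.51620

f(u_0) = -1.631441, f(u_1) = 2.432102
u_2 = 2.230000 - (2.432102)·(2.230000 - 1.070000)/(2.432102 - (-1.631441)) = 1.535720; f(u_2) = 0.066515
u_3 = 1.535720 - (0.066515)·(1.535720 - 2.230000)/(0.066515 - (2.432102)) = 1.516198; f(u_3) = -0.002305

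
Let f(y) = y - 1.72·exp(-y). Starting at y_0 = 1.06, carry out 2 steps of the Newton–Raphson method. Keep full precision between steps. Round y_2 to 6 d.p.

0.784681

f'(y) = 1 + 1.72·exp(-y)
y_0 = 1.060000: f = 0.464096, f' = 1.595904 → y_1 = 1.060000 - (0.464096)/(1.595904) = 0.769196
y_1 = 0.769196: f = -0.027828, f' = 1.797023 → y_2 = 0.769196 - (-0.027828)/(1.797023) = 0.784681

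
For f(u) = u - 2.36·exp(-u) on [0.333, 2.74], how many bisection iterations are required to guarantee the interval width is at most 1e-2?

8

Initial width b − a = 2.74 − 0.333 = 2.407000.
After n steps the width is (b−a)/2^n; need (b−a)/2^n ≤ 1e-2.
So n ≥ log₂(2.407000/1e-2) = log₂(240.7000) ≈ 7.9111.
Hence n = 8.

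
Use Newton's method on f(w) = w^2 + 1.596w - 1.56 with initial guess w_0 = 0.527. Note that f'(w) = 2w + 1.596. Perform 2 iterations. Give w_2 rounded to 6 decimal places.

Newton update: w ← w − f(w)/f'(w).
w_0 = 0.527000: f = -0.441179, f' = 2.650000 → w_1 = 0.527000 - (-0.441179)/(2.650000) = 0.693483
w_1 = 0.693483: f = 0.027716, f' = 2.982965 → w_2 = 0.693483 - (0.027716)/(2.982965) = 0.684191

0.684191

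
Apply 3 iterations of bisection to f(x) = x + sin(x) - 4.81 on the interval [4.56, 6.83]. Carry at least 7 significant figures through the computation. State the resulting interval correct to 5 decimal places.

[5.41125, 5.69500]

f(4.560000) = -1.238411, f(6.830000) = 2.539969 (opposite signs)
step 1: m = 5.695000, f(m) = 0.330148 > 0 → root in [4.560000, 5.695000]
step 2: m = 5.127500, f(m) = -0.597572 < 0 → root in [5.127500, 5.695000]
step 3: m = 5.411250, f(m) = -0.164325 < 0 → root in [5.411250, 5.695000]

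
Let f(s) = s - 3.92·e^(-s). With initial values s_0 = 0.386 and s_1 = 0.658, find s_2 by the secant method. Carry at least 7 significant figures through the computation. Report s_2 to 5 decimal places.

f(s_0) = -2.278700, f(s_1) = -1.372113
s_2 = 0.658000 - (-1.372113)·(0.658000 - 0.386000)/(-1.372113 - (-2.278700)) = 1.069670; f(s_2) = -0.275367

1.06967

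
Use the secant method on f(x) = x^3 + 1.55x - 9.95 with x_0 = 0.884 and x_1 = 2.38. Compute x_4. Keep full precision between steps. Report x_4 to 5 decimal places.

f(x_0) = -7.888993, f(x_1) = 7.220272
x_2 = 2.380000 - (7.220272)·(2.380000 - 0.884000)/(7.220272 - (-7.888993)) = 1.665106; f(x_2) = -2.752452
x_3 = 1.665106 - (-2.752452)·(1.665106 - 2.380000)/(-2.752452 - (7.220272)) = 1.862415; f(x_3) = -0.603302
x_4 = 1.862415 - (-0.603302)·(1.862415 - 1.665106)/(-0.603302 - (-2.752452)) = 1.917803; f(x_4) = 0.076215

1.91780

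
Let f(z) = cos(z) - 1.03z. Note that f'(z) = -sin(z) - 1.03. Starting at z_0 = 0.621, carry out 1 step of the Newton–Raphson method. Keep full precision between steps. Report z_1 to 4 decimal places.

0.7287

z_0 = 0.621000: f = 0.173667, f' = -1.611849 → z_1 = 0.621000 - (0.173667)/(-1.611849) = 0.728744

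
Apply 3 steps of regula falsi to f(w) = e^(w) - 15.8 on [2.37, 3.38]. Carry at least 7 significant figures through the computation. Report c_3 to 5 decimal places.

f(2.370000) = -5.102608, f(3.380000) = 13.570771
step 1: c = 2.645988, f(c) = -1.702630 < 0 → new bracket [2.645988, 3.380000]
step 2: c = 2.727814, f(c) = -0.500601 < 0 → new bracket [2.727814, 3.380000]
step 3: c = 2.751016, f(c) = -0.141473 < 0 → new bracket [2.751016, 3.380000]

2.75102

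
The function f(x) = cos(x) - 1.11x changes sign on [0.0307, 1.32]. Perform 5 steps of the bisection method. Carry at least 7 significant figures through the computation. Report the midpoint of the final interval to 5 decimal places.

f(0.030700) = 0.965452, f(1.320000) = -1.217025 (opposite signs)
step 1: m = 0.675350, f(m) = 0.030850 > 0 → root in [0.675350, 1.320000]
step 2: m = 0.997675, f(m) = -0.565162 < 0 → root in [0.675350, 0.997675]
step 3: m = 0.836512, f(m) = -0.258473 < 0 → root in [0.675350, 0.836512]
step 4: m = 0.755931, f(m) = -0.111451 < 0 → root in [0.675350, 0.755931]
step 5: m = 0.715641, f(m) = -0.039688 < 0 → root in [0.675350, 0.715641]
Midpoint of [0.675350, 0.715641] = 0.695495

0.69550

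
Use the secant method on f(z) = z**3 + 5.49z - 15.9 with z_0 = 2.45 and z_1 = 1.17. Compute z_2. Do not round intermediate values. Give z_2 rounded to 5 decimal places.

1.67071

f(z_0) = 12.256625, f(z_1) = -7.875087
z_2 = 1.170000 - (-7.875087)·(1.170000 - 2.450000)/(-7.875087 - (12.256625)) = 1.670708; f(z_2) = -2.064422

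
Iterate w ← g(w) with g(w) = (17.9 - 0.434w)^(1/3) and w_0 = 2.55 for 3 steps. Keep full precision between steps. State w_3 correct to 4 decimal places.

2.5606

w_1 = g(2.550000) = 2.560818
w_2 = g(2.560818) = 2.560579
w_3 = g(2.560579) = 2.560584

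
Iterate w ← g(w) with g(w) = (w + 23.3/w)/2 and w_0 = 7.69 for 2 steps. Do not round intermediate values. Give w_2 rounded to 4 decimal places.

4.8535

w_1 = g(7.690000) = 5.359954
w_2 = g(5.359954) = 4.853503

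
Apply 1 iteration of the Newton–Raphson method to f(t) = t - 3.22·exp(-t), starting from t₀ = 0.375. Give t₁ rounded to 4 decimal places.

f'(t) = 1 + 3.22·exp(-t)
t_0 = 0.375000: f = -1.838071, f' = 3.213071 → t_1 = 0.375000 - (-1.838071)/(3.213071) = 0.947061

0.9471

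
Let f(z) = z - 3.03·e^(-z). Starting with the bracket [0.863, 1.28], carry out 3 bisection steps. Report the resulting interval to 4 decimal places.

f(0.863000) = -0.415340, f(1.280000) = 0.437547 (opposite signs)
step 1: m = 1.071500, f(m) = 0.033742 > 0 → root in [0.863000, 1.071500]
step 2: m = 0.967250, f(m) = -0.184535 < 0 → root in [0.967250, 1.071500]
step 3: m = 1.019375, f(m) = -0.073911 < 0 → root in [1.019375, 1.071500]

[1.0194, 1.0715]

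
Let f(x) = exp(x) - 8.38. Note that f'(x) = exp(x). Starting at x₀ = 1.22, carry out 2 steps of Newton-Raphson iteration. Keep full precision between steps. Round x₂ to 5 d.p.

Newton update: x ← x − f(x)/f'(x).
x_0 = 1.220000: f = -4.992812, f' = 3.387188 → x_1 = 1.220000 - (-4.992812)/(3.387188) = 2.694029
x_1 = 2.694029: f = 6.411147, f' = 14.791147 → x_2 = 2.694029 - (6.411147)/(14.791147) = 2.260584

2.26058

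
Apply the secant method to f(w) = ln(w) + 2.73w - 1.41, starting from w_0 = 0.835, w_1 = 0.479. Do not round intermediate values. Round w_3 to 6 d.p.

f(w_0) = 0.689226, f(w_1) = -0.838385
w_2 = 0.479000 - (-0.838385)·(0.479000 - 0.835000)/(-0.838385 - (0.689226)) = 0.674380; f(w_2) = 0.037097
w_3 = 0.674380 - (0.037097)·(0.674380 - 0.479000)/(0.037097 - (-0.838385)) = 0.666101; f(w_3) = 0.002143

0.666101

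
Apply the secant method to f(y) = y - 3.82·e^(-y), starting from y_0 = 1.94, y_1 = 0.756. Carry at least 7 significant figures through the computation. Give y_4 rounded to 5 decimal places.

f(y_0) = 1.391051, f(y_1) = -1.037646
y_2 = 0.756000 - (-1.037646)·(0.756000 - 1.940000)/(-1.037646 - (1.391051)) = 1.261857; f(y_2) = 0.180309
y_3 = 1.261857 - (0.180309)·(1.261857 - 0.756000)/(0.180309 - (-1.037646)) = 1.186969; f(y_3) = 0.021315
y_4 = 1.186969 - (0.021315)·(1.186969 - 1.261857)/(0.021315 - (0.180309)) = 1.176929; f(y_4) = -0.000486

1.17693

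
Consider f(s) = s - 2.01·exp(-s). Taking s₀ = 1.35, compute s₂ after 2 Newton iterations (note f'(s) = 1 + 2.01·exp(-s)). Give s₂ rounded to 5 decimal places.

0.85432

s_0 = 1.350000: f = 0.828927, f' = 1.521073 → s_1 = 1.350000 - (0.828927)/(1.521073) = 0.805038
s_1 = 0.805038: f = -0.093575, f' = 1.898613 → s_2 = 0.805038 - (-0.093575)/(1.898613) = 0.854324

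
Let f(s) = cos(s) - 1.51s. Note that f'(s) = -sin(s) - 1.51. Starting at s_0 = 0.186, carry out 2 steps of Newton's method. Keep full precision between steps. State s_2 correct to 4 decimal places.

s_0 = 0.186000: f = 0.701892, f' = -1.694929 → s_1 = 0.186000 - (0.701892)/(-1.694929) = 0.600113
s_1 = 0.600113: f = -0.080898, f' = -2.074736 → s_2 = 0.600113 - (-0.080898)/(-2.074736) = 0.561121

0.5611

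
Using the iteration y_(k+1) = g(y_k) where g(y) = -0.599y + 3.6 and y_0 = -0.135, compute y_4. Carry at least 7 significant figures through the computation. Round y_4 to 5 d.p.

y_1 = g(-0.135000) = 3.680865
y_2 = g(3.680865) = 1.395162
y_3 = g(1.395162) = 2.764298
y_4 = g(2.764298) = 1.944185

1.94419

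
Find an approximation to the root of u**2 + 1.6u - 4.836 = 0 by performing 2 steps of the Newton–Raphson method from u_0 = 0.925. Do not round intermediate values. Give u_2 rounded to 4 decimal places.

1.5425

Newton update: u ← u − f(u)/f'(u).
f'(u) = 2u + 1.6
u_0 = 0.925000: f = -2.500375, f' = 3.450000 → u_1 = 0.925000 - (-2.500375)/(3.450000) = 1.649746
u_1 = 1.649746: f = 0.525257, f' = 4.899493 → u_2 = 1.649746 - (0.525257)/(4.899493) = 1.542540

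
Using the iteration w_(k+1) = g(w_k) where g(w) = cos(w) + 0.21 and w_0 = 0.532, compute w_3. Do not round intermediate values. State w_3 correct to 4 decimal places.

w_1 = g(0.532000) = 1.071794
w_2 = g(1.071794) = 0.688550
w_3 = g(0.688550) = 0.982168

0.9822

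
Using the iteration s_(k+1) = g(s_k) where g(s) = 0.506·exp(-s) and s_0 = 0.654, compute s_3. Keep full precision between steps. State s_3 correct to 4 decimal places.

0.3430

s_1 = g(0.654000) = 0.263101
s_2 = g(0.263101) = 0.388944
s_3 = g(0.388944) = 0.342953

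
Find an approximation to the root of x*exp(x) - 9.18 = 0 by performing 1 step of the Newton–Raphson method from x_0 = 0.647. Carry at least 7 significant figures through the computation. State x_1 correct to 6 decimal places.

f'(x) = (x+1)*exp(x)
x_0 = 0.647000: f = -7.944358, f' = 3.145445 → x_1 = 0.647000 - (-7.944358)/(3.145445) = 3.172670

3.172670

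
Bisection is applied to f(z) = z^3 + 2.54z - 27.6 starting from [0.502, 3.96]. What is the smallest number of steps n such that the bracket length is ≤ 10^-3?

Initial width b − a = 3.96 − 0.502 = 3.458000.
After n steps the width is (b−a)/2^n; need (b−a)/2^n ≤ 10^-3.
So n ≥ log₂(3.458000/10^-3) = log₂(3458.0000) ≈ 11.7557.
Hence n = 12.

12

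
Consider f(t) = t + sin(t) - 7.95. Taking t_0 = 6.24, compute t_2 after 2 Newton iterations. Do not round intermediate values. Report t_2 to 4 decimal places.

f'(t) = 1 + cos(t)
t_0 = 6.240000: f = -1.753172, f' = 1.999068 → t_1 = 6.240000 - (-1.753172)/(1.999068) = 7.116995
t_1 = 7.116995: f = -0.092508, f' = 1.672060 → t_2 = 7.116995 - (-0.092508)/(1.672060) = 7.172321

7.1723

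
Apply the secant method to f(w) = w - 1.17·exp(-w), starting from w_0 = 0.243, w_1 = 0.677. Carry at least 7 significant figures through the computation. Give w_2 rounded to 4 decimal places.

f(w_0) = -0.674598, f(w_1) = 0.082477
w_2 = 0.677000 - (0.082477)·(0.677000 - 0.243000)/(0.082477 - (-0.674598)) = 0.629719; f(w_2) = 0.006412

0.6297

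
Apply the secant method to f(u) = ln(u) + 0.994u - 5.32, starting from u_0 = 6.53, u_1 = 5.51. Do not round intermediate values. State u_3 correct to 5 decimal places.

f(u_0) = 3.047227, f(u_1) = 1.863505
u_2 = 5.510000 - (1.863505)·(5.510000 - 6.530000)/(1.863505 - (3.047227)) = 3.904239; f(u_2) = -0.077123
u_3 = 3.904239 - (-0.077123)·(3.904239 - 5.510000)/(-0.077123 - (1.863505)) = 3.968054; f(u_3) = 0.002522

3.96805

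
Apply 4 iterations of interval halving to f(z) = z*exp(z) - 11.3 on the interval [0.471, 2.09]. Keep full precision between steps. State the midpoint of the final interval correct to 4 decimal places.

1.8370

f(0.471000) = -10.545649, f(2.090000) = 5.597473 (opposite signs)
step 1: m = 1.280500, f(m) = -6.692200 < 0 → root in [1.280500, 2.090000]
step 2: m = 1.685250, f(m) = -2.210100 < 0 → root in [1.685250, 2.090000]
step 3: m = 1.887625, f(m) = 1.165246 > 0 → root in [1.685250, 1.887625]
step 4: m = 1.786437, f(m) = -0.638268 < 0 → root in [1.786437, 1.887625]
Midpoint of [1.786437, 1.887625] = 1.837031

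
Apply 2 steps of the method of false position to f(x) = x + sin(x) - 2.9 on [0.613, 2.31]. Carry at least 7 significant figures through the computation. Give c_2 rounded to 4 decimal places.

False-position update: c = (a·f(b) − b·f(a))/(f(b) − f(a)); replace the endpoint whose sign matches f(c).
f(0.613000) = -1.711676, f(2.310000) = 0.149005
step 1: c = 2.174103, f(c) = 0.097567 > 0 → new bracket [0.613000, 2.174103]
step 2: c = 2.089917, f(c) = 0.058173 > 0 → new bracket [0.613000, 2.089917]

2.0899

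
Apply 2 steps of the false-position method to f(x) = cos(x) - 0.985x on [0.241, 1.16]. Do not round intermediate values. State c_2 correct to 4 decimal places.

0.7421

False-position update: c = (a·f(b) − b·f(a))/(f(b) − f(a)); replace the endpoint whose sign matches f(c).
f(0.241000) = 0.733715, f(1.160000) = -0.743260
step 1: c = 0.697530, f(c) = 0.079364 > 0 → new bracket [0.697530, 1.160000]
step 2: c = 0.742148, f(c) = 0.006003 > 0 → new bracket [0.742148, 1.160000]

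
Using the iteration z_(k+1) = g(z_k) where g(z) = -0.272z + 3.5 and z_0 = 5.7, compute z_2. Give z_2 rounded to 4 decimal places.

2.9697

z_1 = g(5.700000) = 1.949600
z_2 = g(1.949600) = 2.969709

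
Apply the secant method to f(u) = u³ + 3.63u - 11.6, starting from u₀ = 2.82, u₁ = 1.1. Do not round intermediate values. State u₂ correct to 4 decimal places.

f(u_0) = 21.062368, f(u_1) = -6.276000
u_2 = 1.100000 - (-6.276000)·(1.100000 - 2.820000)/(-6.276000 - (21.062368)) = 1.494856; f(u_2) = -2.833275

1.4949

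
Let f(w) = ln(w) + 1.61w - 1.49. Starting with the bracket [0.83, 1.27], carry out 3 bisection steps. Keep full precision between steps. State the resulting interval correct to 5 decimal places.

f(0.830000) = -0.340030, f(1.270000) = 0.793717 (opposite signs)
step 1: m = 1.050000, f(m) = 0.249290 > 0 → root in [0.830000, 1.050000]
step 2: m = 0.940000, f(m) = -0.038475 < 0 → root in [0.940000, 1.050000]
step 3: m = 0.995000, f(m) = 0.106937 > 0 → root in [0.940000, 0.995000]

[0.94000, 0.99500]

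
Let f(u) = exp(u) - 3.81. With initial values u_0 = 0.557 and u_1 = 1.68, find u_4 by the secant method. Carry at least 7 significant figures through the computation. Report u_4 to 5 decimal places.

1.33929

f(u_0) = -2.064572, f(u_1) = 1.555556
u_2 = 1.680000 - (1.555556)·(1.680000 - 0.557000)/(1.555556 - (-2.064572)) = 1.197451; f(u_2) = -0.498336
u_3 = 1.197451 - (-0.498336)·(1.197451 - 1.680000)/(-0.498336 - (1.555556)) = 1.314532; f(u_3) = -0.086993
u_4 = 1.314532 - (-0.086993)·(1.314532 - 1.197451)/(-0.086993 - (-0.498336)) = 1.339293; f(u_4) = 0.006343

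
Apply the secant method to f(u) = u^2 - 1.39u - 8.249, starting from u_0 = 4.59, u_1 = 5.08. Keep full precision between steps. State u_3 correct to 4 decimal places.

3.6809

f(u_0) = 6.439000, f(u_1) = 10.496200
u_2 = 5.080000 - (10.496200)·(5.080000 - 4.590000)/(10.496200 - (6.439000)) = 3.812343; f(u_2) = 0.985802
u_3 = 3.812343 - (0.985802)·(3.812343 - 5.080000)/(0.985802 - (10.496200)) = 3.680944; f(u_3) = 0.183835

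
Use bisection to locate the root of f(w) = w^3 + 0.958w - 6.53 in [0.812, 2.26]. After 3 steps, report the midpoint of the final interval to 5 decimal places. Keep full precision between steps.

f(0.812000) = -5.216717, f(2.260000) = 7.178256 (opposite signs)
step 1: m = 1.536000, f(m) = -1.434633 < 0 → root in [1.536000, 2.260000]
step 2: m = 1.898000, f(m) = 2.125647 > 0 → root in [1.536000, 1.898000]
step 3: m = 1.717000, f(m) = 0.176755 > 0 → root in [1.536000, 1.717000]
Midpoint of [1.536000, 1.717000] = 1.626500

1.62650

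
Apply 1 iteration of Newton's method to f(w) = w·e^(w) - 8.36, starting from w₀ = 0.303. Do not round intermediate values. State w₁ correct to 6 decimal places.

4.809284

f'(w) = (w + 1)·e^(w)
w_0 = 0.303000: f = -7.949764, f' = 1.764151 → w_1 = 0.303000 - (-7.949764)/(1.764151) = 4.809284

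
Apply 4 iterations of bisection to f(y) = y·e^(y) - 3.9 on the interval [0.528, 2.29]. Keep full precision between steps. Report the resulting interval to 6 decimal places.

[1.078625, 1.188750]

f(0.528000) = -3.004756, f(2.290000) = 18.713607 (opposite signs)
step 1: m = 1.409000, f(m) = 1.865433 > 0 → root in [0.528000, 1.409000]
step 2: m = 0.968500, f(m) = -1.348980 < 0 → root in [0.968500, 1.409000]
step 3: m = 1.188750, f(m) = 0.002636 > 0 → root in [0.968500, 1.188750]
step 4: m = 1.078625, f(m) = -0.728159 < 0 → root in [1.078625, 1.188750]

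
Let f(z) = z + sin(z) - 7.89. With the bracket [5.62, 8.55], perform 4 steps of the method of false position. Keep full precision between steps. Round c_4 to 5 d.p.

f(5.620000) = -2.885630, f(8.550000) = 1.427401
step 1: c = 7.580314, f(c) = 0.653100 > 0 → new bracket [5.620000, 7.580314]
step 2: c = 7.218523, f(c) = 0.133322 > 0 → new bracket [5.620000, 7.218523]
step 3: c = 7.147929, f(c) = 0.018858 > 0 → new bracket [5.620000, 7.147929]
step 4: c = 7.138009, f(c) = 0.002464 > 0 → new bracket [5.620000, 7.138009]

7.13801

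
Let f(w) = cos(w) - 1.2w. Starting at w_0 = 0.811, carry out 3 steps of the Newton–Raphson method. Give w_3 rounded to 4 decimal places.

f'(w) = -sin(w) - 1.2
w_0 = 0.811000: f = -0.284426, f' = -1.924976 → w_1 = 0.811000 - (-0.284426)/(-1.924976) = 0.663244
w_1 = 0.663244: f = -0.007894, f' = -1.815677 → w_2 = 0.663244 - (-0.007894)/(-1.815677) = 0.658896
w_2 = 0.658896: f = -0.000007, f' = -1.812245 → w_3 = 0.658896 - (-0.000007)/(-1.812245) = 0.658892

0.6589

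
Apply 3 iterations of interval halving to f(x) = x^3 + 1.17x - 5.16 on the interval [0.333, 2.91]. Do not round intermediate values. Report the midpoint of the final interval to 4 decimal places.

1.4604

f(0.333000) = -4.733464, f(2.910000) = 22.886871 (opposite signs)
step 1: m = 1.621500, f(m) = 1.000504 > 0 → root in [0.333000, 1.621500]
step 2: m = 0.977250, f(m) = -3.083327 < 0 → root in [0.977250, 1.621500]
step 3: m = 1.299375, f(m) = -1.445898 < 0 → root in [1.299375, 1.621500]
Midpoint of [1.299375, 1.621500] = 1.460438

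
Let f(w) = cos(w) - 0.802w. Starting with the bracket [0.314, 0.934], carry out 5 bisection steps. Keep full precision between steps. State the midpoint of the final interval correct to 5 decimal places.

0.82744

f(0.314000) = 0.699278, f(0.934000) = -0.154445 (opposite signs)
step 1: m = 0.624000, f(m) = 0.311100 > 0 → root in [0.624000, 0.934000]
step 2: m = 0.779000, f(m) = 0.086858 > 0 → root in [0.779000, 0.934000]
step 3: m = 0.856500, f(m) = -0.031827 < 0 → root in [0.779000, 0.856500]
step 4: m = 0.817750, f(m) = 0.028029 > 0 → root in [0.817750, 0.856500]
step 5: m = 0.837125, f(m) = -0.001773 < 0 → root in [0.817750, 0.837125]
Midpoint of [0.817750, 0.837125] = 0.827438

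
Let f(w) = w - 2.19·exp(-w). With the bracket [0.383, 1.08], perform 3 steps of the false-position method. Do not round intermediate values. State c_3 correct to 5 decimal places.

False-position update: c = (a·f(b) − b·f(a))/(f(b) − f(a)); replace the endpoint whose sign matches f(c).
f(0.383000) = -1.110170, f(1.080000) = 0.336286
step 1: c = 0.917955, f(c) = 0.043411 > 0 → new bracket [0.383000, 0.917955]
step 2: c = 0.897824, f(c) = 0.005496 > 0 → new bracket [0.383000, 0.897824]
step 3: c = 0.895287, f(c) = 0.000694 > 0 → new bracket [0.383000, 0.895287]

0.89529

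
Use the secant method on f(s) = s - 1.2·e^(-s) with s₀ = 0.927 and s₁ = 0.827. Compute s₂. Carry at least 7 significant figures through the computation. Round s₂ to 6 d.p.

f(s_0) = 0.452113, f(s_1) = 0.302169
s_2 = 0.827000 - (0.302169)·(0.827000 - 0.927000)/(0.302169 - (0.452113)) = 0.625479; f(s_2) = -0.016527

0.625479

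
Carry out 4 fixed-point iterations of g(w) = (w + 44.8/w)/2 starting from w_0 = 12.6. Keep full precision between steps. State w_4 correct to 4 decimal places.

6.6933

w_1 = g(12.600000) = 8.077778
w_2 = g(8.077778) = 6.811929
w_3 = g(6.811929) = 6.694314
w_4 = g(6.694314) = 6.693280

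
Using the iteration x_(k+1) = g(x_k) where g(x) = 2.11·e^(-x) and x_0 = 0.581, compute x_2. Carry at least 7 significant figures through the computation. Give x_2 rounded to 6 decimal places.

x_1 = g(0.581000) = 1.180205
x_2 = g(1.180205) = 0.648225

0.648225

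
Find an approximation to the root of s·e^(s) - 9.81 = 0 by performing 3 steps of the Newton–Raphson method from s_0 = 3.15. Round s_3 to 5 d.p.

1.77922

Newton update: s ← s − f(s)/f'(s).
f'(s) = (s + 1)·e^(s)
s_0 = 3.150000: f = 63.698603, f' = 96.844668 → s_1 = 3.150000 - (63.698603)/(96.844668) = 2.492260
s_1 = 2.492260: f = 20.317852, f' = 42.216418 → s_2 = 2.492260 - (20.317852)/(42.216418) = 2.010982
s_2 = 2.010982: f = 5.213335, f' = 22.493982 → s_3 = 2.010982 - (5.213335)/(22.493982) = 1.779216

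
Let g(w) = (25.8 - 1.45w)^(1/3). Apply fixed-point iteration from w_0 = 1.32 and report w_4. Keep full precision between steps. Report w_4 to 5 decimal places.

w_1 = g(1.320000) = 2.879925
w_2 = g(2.879925) = 2.785989
w_3 = g(2.785989) = 2.791826
w_4 = g(2.791826) = 2.791464

2.79146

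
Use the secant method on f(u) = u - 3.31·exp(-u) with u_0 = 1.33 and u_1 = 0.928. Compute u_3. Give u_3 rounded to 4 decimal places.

1.1013

f(u_0) = 0.454580, f(u_1) = -0.380587
u_2 = 0.928000 - (-0.380587)·(0.928000 - 1.330000)/(-0.380587 - (0.454580)) = 1.111192; f(u_2) = 0.021652
u_3 = 1.111192 - (0.021652)·(1.111192 - 0.928000)/(0.021652 - (-0.380587)) = 1.101331; f(u_3) = 0.000994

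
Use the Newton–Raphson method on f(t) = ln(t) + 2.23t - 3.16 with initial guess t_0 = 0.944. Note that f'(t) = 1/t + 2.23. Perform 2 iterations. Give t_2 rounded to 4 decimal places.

1.2995

Newton update: t ← t − f(t)/f'(t).
t_0 = 0.944000: f = -1.112509, f' = 3.289322 → t_1 = 0.944000 - (-1.112509)/(3.289322) = 1.282218
t_1 = 1.282218: f = -0.052061, f' = 3.009898 → t_2 = 1.282218 - (-0.052061)/(3.009898) = 1.299515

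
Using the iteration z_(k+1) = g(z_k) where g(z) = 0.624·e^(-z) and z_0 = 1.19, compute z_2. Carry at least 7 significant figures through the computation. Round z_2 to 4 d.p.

z_1 = g(1.190000) = 0.189834
z_2 = g(0.189834) = 0.516108

0.5161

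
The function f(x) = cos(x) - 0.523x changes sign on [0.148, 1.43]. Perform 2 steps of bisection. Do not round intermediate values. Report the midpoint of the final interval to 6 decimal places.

f(0.148000) = 0.911664, f(1.430000) = -0.607558 (opposite signs)
step 1: m = 0.789000, f(m) = 0.291908 > 0 → root in [0.789000, 1.430000]
step 2: m = 1.109500, f(m) = -0.135159 < 0 → root in [0.789000, 1.109500]
Midpoint of [0.789000, 1.109500] = 0.949250

0.949250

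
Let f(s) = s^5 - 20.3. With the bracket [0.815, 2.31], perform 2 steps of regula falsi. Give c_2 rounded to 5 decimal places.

False-position update: c = (a·f(b) − b·f(a))/(f(b) − f(a)); replace the endpoint whose sign matches f(c).
f(0.815000) = -19.940426, f(2.310000) = 45.474855
step 1: c = 1.270718, f(c) = -16.986810 < 0 → new bracket [1.270718, 2.310000]
step 2: c = 1.553357, f(c) = -11.256089 < 0 → new bracket [1.553357, 2.310000]

1.55336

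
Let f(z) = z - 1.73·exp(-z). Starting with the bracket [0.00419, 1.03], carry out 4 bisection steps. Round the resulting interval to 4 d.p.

[0.7735, 0.8377]

f(0.004190) = -1.718576, f(1.030000) = 0.412378 (opposite signs)
step 1: m = 0.517095, f(m) = -0.514418 < 0 → root in [0.517095, 1.030000]
step 2: m = 0.773548, f(m) = -0.024629 < 0 → root in [0.773548, 1.030000]
step 3: m = 0.901774, f(m) = 0.199655 > 0 → root in [0.773548, 0.901774]
step 4: m = 0.837661, f(m) = 0.089052 > 0 → root in [0.773548, 0.837661]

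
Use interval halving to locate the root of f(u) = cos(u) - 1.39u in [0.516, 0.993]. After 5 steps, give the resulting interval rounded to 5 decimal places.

f(0.516000) = 0.152560, f(0.993000) = -0.834091 (opposite signs)
step 1: m = 0.754500, f(m) = -0.320141 < 0 → root in [0.516000, 0.754500]
step 2: m = 0.635250, f(m) = -0.078074 < 0 → root in [0.516000, 0.635250]
step 3: m = 0.575625, f(m) = 0.038733 > 0 → root in [0.575625, 0.635250]
step 4: m = 0.605438, f(m) = -0.019305 < 0 → root in [0.575625, 0.605438]
step 5: m = 0.590531, f(m) = 0.009807 > 0 → root in [0.590531, 0.605438]

[0.59053, 0.60544]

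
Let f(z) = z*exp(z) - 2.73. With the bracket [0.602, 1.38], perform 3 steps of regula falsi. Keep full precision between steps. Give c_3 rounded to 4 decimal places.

f(0.602000) = -1.630888, f(1.380000) = 2.755364
step 1: c = 0.891275, f(c) = -0.556863 < 0 → new bracket [0.891275, 1.380000]
step 2: c = 0.973441, f(c) = -0.153267 < 0 → new bracket [0.973441, 1.380000]
step 3: c = 0.994864, f(c) = -0.039534 < 0 → new bracket [0.994864, 1.380000]

0.9949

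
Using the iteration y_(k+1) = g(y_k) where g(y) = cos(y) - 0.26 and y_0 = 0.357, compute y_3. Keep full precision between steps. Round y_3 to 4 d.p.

0.6081

y_1 = g(0.357000) = 0.676949
y_2 = g(0.676949) = 0.519487
y_3 = g(0.519487) = 0.608074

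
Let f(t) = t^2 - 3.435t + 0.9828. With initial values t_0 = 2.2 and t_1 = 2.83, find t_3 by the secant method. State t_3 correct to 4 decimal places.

f(t_0) = -1.734200, f(t_1) = -0.729350
t_2 = 2.830000 - (-0.729350)·(2.830000 - 2.200000)/(-0.729350 - (-1.734200)) = 3.287273; f(t_2) = 0.497180
t_3 = 3.287273 - (0.497180)·(3.287273 - 2.830000)/(0.497180 - (-0.729350)) = 3.101915; f(t_3) = -0.050402

3.1019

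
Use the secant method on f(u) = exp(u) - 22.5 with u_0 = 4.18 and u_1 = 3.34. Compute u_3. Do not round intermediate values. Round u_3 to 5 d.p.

f(u_0) = 42.865853, f(u_1) = 5.719127
u_2 = 3.340000 - (5.719127)·(3.340000 - 4.180000)/(5.719127 - (42.865853)) = 3.210673; f(u_2) = 2.295774
u_3 = 3.210673 - (2.295774)·(3.210673 - 3.340000)/(2.295774 - (5.719127)) = 3.123944; f(u_3) = 0.235872

3.12394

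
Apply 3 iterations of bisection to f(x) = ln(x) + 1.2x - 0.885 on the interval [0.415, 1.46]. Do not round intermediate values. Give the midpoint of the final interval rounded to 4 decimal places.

f(0.415000) = -1.266477, f(1.460000) = 1.245436 (opposite signs)
step 1: m = 0.937500, f(m) = 0.175461 > 0 → root in [0.415000, 0.937500]
step 2: m = 0.676250, f(m) = -0.464692 < 0 → root in [0.676250, 0.937500]
step 3: m = 0.806875, f(m) = -0.131337 < 0 → root in [0.806875, 0.937500]
Midpoint of [0.806875, 0.937500] = 0.872188

0.8722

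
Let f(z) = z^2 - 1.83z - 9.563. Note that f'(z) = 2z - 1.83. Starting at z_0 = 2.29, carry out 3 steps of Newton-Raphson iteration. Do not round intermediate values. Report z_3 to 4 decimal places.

Newton update: z ← z − f(z)/f'(z).
z_0 = 2.290000: f = -8.509600, f' = 2.750000 → z_1 = 2.290000 - (-8.509600)/(2.750000) = 5.384400
z_1 = 5.384400: f = 9.575311, f' = 8.938800 → z_2 = 5.384400 - (9.575311)/(8.938800) = 4.313192
z_2 = 4.313192: f = 1.147486, f' = 6.796385 → z_3 = 4.313192 - (1.147486)/(6.796385) = 4.144355

4.1444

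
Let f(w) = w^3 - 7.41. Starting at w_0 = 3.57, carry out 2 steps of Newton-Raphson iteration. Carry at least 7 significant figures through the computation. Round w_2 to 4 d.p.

2.0887

f'(w) = 3w^2
w_0 = 3.570000: f = 38.089293, f' = 38.234700 → w_1 = 3.570000 - (38.089293)/(38.234700) = 2.573803
w_1 = 2.573803: f = 9.640060, f' = 19.873386 → w_2 = 2.573803 - (9.640060)/(19.873386) = 2.088729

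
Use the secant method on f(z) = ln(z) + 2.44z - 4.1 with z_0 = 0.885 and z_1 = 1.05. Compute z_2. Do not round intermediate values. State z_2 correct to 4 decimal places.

f(z_0) = -2.062768, f(z_1) = -1.489210
z_2 = 1.050000 - (-1.489210)·(1.050000 - 0.885000)/(-1.489210 - (-2.062768)) = 1.478413; f(z_2) = -0.101703

1.4784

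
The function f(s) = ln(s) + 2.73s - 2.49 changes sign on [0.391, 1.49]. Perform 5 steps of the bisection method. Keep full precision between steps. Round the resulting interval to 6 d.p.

[0.906156, 0.940500]

f(0.391000) = -2.361618, f(1.490000) = 1.976476 (opposite signs)
step 1: m = 0.940500, f(m) = 0.016221 > 0 → root in [0.391000, 0.940500]
step 2: m = 0.665750, f(m) = -1.079344 < 0 → root in [0.665750, 0.940500]
step 3: m = 0.803125, f(m) = -0.516714 < 0 → root in [0.803125, 0.940500]
step 4: m = 0.871813, f(m) = -0.247133 < 0 → root in [0.871813, 0.940500]
step 5: m = 0.906156, f(m) = -0.114737 < 0 → root in [0.906156, 0.940500]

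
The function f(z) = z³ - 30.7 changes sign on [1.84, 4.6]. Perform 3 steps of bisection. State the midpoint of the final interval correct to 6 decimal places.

3.047500

f(1.840000) = -24.470496, f(4.600000) = 66.636000 (opposite signs)
step 1: m = 3.220000, f(m) = 2.686248 > 0 → root in [1.840000, 3.220000]
step 2: m = 2.530000, f(m) = -14.505723 < 0 → root in [2.530000, 3.220000]
step 3: m = 2.875000, f(m) = -6.936328 < 0 → root in [2.875000, 3.220000]
Midpoint of [2.875000, 3.220000] = 3.047500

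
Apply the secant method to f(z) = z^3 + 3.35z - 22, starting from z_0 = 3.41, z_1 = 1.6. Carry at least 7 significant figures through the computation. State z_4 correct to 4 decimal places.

f(z_0) = 29.075321, f(z_1) = -12.544000
z_2 = 1.600000 - (-12.544000)·(1.600000 - 3.410000)/(-12.544000 - (29.075321)) = 2.145531; f(z_2) = -4.935937
z_3 = 2.145531 - (-4.935937)·(2.145531 - 1.600000)/(-4.935937 - (-12.544000)) = 2.499459; f(z_3) = 1.988056
z_4 = 2.499459 - (1.988056)·(2.499459 - 2.145531)/(1.988056 - (-4.935937)) = 2.397838; f(z_4) = -0.180577

2.3978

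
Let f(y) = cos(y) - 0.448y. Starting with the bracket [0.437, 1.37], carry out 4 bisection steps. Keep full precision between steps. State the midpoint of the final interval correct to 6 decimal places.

f(0.437000) = 0.710249, f(1.370000) = -0.414310 (opposite signs)
step 1: m = 0.903500, f(m) = 0.214097 > 0 → root in [0.903500, 1.370000]
step 2: m = 1.136750, f(m) = -0.088719 < 0 → root in [0.903500, 1.136750]
step 3: m = 1.020125, f(m) = 0.066243 > 0 → root in [1.020125, 1.136750]
step 4: m = 1.078438, f(m) = -0.010434 < 0 → root in [1.020125, 1.078438]
Midpoint of [1.020125, 1.078438] = 1.049281

1.049281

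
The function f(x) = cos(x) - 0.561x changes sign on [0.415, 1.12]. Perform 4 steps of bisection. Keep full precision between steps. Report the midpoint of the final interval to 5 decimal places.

f(0.415000) = 0.682301, f(1.120000) = -0.192638 (opposite signs)
step 1: m = 0.767500, f(m) = 0.289081 > 0 → root in [0.767500, 1.120000]
step 2: m = 0.943750, f(m) = 0.057312 > 0 → root in [0.943750, 1.120000]
step 3: m = 1.031875, f(m) = -0.065671 < 0 → root in [0.943750, 1.031875]
step 4: m = 0.987813, f(m) = -0.003645 < 0 → root in [0.943750, 0.987813]
Midpoint of [0.943750, 0.987813] = 0.965781

0.96578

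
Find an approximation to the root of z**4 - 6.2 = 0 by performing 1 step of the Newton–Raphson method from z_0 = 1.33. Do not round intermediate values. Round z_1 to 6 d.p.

f'(z) = 4z**3
z_0 = 1.330000: f = -3.070993, f' = 9.410548 → z_1 = 1.330000 - (-3.070993)/(9.410548) = 1.656335

1.656335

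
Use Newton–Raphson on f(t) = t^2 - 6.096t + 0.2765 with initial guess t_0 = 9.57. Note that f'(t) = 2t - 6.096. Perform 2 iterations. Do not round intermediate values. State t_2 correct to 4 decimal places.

6.1644

t_0 = 9.570000: f = 33.522680, f' = 13.044000 → t_1 = 9.570000 - (33.522680)/(13.044000) = 7.000031
t_1 = 7.000031: f = 6.604742, f' = 7.904061 → t_2 = 7.000031 - (6.604742)/(7.904061) = 6.164417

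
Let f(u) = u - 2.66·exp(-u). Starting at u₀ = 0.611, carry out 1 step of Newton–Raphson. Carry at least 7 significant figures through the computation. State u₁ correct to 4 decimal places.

Newton update: u ← u − f(u)/f'(u).
f'(u) = 1 + 2.66·exp(-u)
u_0 = 0.611000: f = -0.832869, f' = 2.443869 → u_1 = 0.611000 - (-0.832869)/(2.443869) = 0.951799

0.9518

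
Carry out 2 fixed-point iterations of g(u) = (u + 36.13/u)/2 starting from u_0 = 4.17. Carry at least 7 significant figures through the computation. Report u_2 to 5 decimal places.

u_1 = g(4.170000) = 6.417134
u_2 = g(6.417134) = 6.023687

6.02369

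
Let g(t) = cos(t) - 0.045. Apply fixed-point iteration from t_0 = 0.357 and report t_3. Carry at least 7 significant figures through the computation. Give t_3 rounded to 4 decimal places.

0.7899

t_1 = g(0.357000) = 0.891949
t_2 = g(0.891949) = 0.582896
t_3 = g(0.582896) = 0.789872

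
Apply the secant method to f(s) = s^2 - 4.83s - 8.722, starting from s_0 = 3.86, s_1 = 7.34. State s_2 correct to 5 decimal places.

5.81702

Secant update: s_(k+1) = s_k − f(s_k)·(s_k − s_(k-1))/(f(s_k) − f(s_(k-1))).
f(s_0) = -12.466200, f(s_1) = 9.701400
s_2 = 7.340000 - (9.701400)·(7.340000 - 3.860000)/(9.701400 - (-12.466200)) = 5.817017; f(s_2) = -2.980504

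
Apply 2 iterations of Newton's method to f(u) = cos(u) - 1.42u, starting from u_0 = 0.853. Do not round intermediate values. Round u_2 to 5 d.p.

f'(u) = -sin(u) - 1.42
u_0 = 0.853000: f = -0.553534, f' = -2.173257 → u_1 = 0.853000 - (-0.553534)/(-2.173257) = 0.598298
u_1 = 0.598298: f = -0.023287, f' = -1.983237 → u_2 = 0.598298 - (-0.023287)/(-1.983237) = 0.586556

0.58656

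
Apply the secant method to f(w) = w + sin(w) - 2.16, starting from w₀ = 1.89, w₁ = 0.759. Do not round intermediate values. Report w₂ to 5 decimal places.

1.33803

f(w_0) = 0.679486, f(w_1) = -0.712804
w_2 = 0.759000 - (-0.712804)·(0.759000 - 1.890000)/(-0.712804 - (0.679486)) = 1.338033; f(w_2) = 0.151065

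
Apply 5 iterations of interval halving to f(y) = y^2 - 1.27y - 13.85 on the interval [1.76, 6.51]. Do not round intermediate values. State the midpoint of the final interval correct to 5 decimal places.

f(1.760000) = -12.987600, f(6.510000) = 20.262400 (opposite signs)
step 1: m = 4.135000, f(m) = -2.003225 < 0 → root in [4.135000, 6.510000]
step 2: m = 5.322500, f(m) = 7.719431 > 0 → root in [4.135000, 5.322500]
step 3: m = 4.728750, f(m) = 2.505564 > 0 → root in [4.135000, 4.728750]
step 4: m = 4.431875, f(m) = 0.163035 > 0 → root in [4.135000, 4.431875]
step 5: m = 4.283437, f(m) = -0.942129 < 0 → root in [4.283437, 4.431875]
Midpoint of [4.283437, 4.431875] = 4.357656

4.35766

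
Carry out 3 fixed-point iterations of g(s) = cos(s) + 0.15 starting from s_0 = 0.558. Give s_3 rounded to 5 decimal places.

s_1 = g(0.558000) = 0.998316
s_2 = g(0.998316) = 0.691719
s_3 = g(0.691719) = 0.920151

0.92015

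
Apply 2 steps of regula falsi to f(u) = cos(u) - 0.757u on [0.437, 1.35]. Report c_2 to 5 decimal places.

0.85754

False-position update: c = (a·f(b) − b·f(a))/(f(b) − f(a)); replace the endpoint whose sign matches f(c).
f(0.437000) = 0.575216, f(1.350000) = -0.802943
step 1: c = 0.818068, f(c) = 0.064355 > 0 → new bracket [0.818068, 1.350000]
step 2: c = 0.857538, f(c) = 0.005145 > 0 → new bracket [0.857538, 1.350000]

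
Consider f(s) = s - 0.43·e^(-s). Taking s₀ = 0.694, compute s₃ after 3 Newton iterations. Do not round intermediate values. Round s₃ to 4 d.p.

0.3141

f'(s) = 1 + 0.43·e^(-s)
s_0 = 0.694000: f = 0.479183, f' = 1.214817 → s_1 = 0.694000 - (0.479183)/(1.214817) = 0.299551
s_1 = 0.299551: f = -0.019144, f' = 1.318695 → s_2 = 0.299551 - (-0.019144)/(1.318695) = 0.314068
s_2 = 0.314068: f = -0.000033, f' = 1.314102 → s_3 = 0.314068 - (-0.000033)/(1.314102) = 0.314094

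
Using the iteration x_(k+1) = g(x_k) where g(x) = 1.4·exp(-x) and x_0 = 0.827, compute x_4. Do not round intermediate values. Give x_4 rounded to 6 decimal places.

x_1 = g(0.827000) = 0.612303
x_2 = g(0.612303) = 0.758941
x_3 = g(0.758941) = 0.655427
x_4 = g(0.655427) = 0.726909

0.726909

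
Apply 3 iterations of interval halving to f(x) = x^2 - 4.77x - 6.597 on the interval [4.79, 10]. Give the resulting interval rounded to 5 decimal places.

[5.44125, 6.09250]

f(4.790000) = -6.501200, f(10.000000) = 45.703000 (opposite signs)
step 1: m = 7.395000, f(m) = 12.814875 > 0 → root in [4.790000, 7.395000]
step 2: m = 6.092500, f(m) = 1.460331 > 0 → root in [4.790000, 6.092500]
step 3: m = 5.441250, f(m) = -2.944561 < 0 → root in [5.441250, 6.092500]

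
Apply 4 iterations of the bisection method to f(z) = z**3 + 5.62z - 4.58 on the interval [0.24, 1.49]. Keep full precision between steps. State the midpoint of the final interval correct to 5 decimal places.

0.74781

f(0.240000) = -3.217376, f(1.490000) = 7.101749 (opposite signs)
step 1: m = 0.865000, f(m) = 0.928515 > 0 → root in [0.240000, 0.865000]
step 2: m = 0.552500, f(m) = -1.306296 < 0 → root in [0.552500, 0.865000]
step 3: m = 0.708750, f(m) = -0.240801 < 0 → root in [0.708750, 0.865000]
step 4: m = 0.786875, f(m) = 0.329449 > 0 → root in [0.708750, 0.786875]
Midpoint of [0.708750, 0.786875] = 0.747812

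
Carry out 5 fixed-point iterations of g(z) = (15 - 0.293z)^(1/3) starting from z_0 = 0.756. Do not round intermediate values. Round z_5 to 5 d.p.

z_1 = g(0.756000) = 2.454012
z_2 = g(2.454012) = 2.426159
z_3 = g(2.426159) = 2.426621
z_4 = g(2.426621) = 2.426614
z_5 = g(2.426614) = 2.426614

2.42661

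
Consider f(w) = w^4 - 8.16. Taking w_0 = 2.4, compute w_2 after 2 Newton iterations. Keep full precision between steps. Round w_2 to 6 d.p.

Newton update: w ← w − f(w)/f'(w).
f'(w) = 4w^3
w_0 = 2.400000: f = 25.017600, f' = 55.296000 → w_1 = 2.400000 - (25.017600)/(55.296000) = 1.947569
w_1 = 1.947569: f = 6.227052, f' = 29.548732 → w_2 = 1.947569 - (6.227052)/(29.548732) = 1.736831

1.736831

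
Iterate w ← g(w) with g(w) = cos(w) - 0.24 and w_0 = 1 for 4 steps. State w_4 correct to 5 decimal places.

w_1 = g(1.000000) = 0.300302
w_2 = g(0.300302) = 0.715247
w_3 = g(0.715247) = 0.514931
w_4 = g(0.514931) = 0.630327

0.63033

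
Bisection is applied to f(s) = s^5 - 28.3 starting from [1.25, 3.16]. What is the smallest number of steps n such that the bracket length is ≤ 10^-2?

Initial width b − a = 3.16 − 1.25 = 1.910000.
After n steps the width is (b−a)/2^n; need (b−a)/2^n ≤ 10^-2.
So n ≥ log₂(1.910000/10^-2) = log₂(191.0000) ≈ 7.5774.
Hence n = 8.

8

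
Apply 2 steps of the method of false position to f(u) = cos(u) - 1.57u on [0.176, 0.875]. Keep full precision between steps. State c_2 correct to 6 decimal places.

0.543251

False-position update: c = (a·f(b) − b·f(a))/(f(b) − f(a)); replace the endpoint whose sign matches f(c).
f(0.176000) = 0.708232, f(0.875000) = -0.732753
step 1: c = 0.519553, f(c) = 0.052344 > 0 → new bracket [0.519553, 0.875000]
step 2: c = 0.543251, f(c) = 0.003129 > 0 → new bracket [0.543251, 0.875000]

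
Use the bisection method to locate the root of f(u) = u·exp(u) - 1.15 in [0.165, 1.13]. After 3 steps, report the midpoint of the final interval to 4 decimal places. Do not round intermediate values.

f(0.165000) = -0.955400, f(1.130000) = 2.348092 (opposite signs)
step 1: m = 0.647500, f(m) = 0.087216 > 0 → root in [0.165000, 0.647500]
step 2: m = 0.406250, f(m) = -0.540147 < 0 → root in [0.406250, 0.647500]
step 3: m = 0.526875, f(m) = -0.257668 < 0 → root in [0.526875, 0.647500]
Midpoint of [0.526875, 0.647500] = 0.587187

0.5872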